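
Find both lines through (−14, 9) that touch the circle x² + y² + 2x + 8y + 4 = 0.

A line y − (9) = m(x − (−14)) is tangent when its distance from (−1, −4) is √13:
(13m − (−13))² = 13(m² + 1)
6m² + 13m + 6 = 0, so m = −2/3 or m = −3/2.
Through (−14, 9) these give 2x + 3y = −1 and 3x + 2y = −24.

2x + 3y = −1 and 3x + 2y = −24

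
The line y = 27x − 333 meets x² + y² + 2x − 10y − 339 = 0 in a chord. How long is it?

Express y = 27x − 333 and substitute into the circle:
730x² − 18250x + 113880 = 0  ⟹  x² − 25x + 156 = 0
x = 13 or x = 12, giving (13, 18) and (12, −9).
|(13, 18) − (12, −9)| = √((1)² + (27)²) = √730.

√730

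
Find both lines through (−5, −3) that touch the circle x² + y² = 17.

4x − y = −17 and x + 4y = −17

A line y − (−3) = m(x − (−5)) is tangent when its distance from (0, 0) is √17:
(5m − (3))² = 17(m² + 1)
4m² − 15m − 4 = 0, so m = 4 or m = −1/4.
Through (−5, −3) these give 4x − y = −17 and x + 4y = −17.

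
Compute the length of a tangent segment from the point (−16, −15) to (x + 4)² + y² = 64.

The centre is (−4, 0) and r = 8. The square of the distance from P to the centre is 144 + 225 = 369.
By the tangent–radius right angle, tangent length = √(|PO|² − r²) = √305.

√305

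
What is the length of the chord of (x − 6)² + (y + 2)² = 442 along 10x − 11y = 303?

Centre (6, −2), r² = 442. Perpendicular distance d from centre to line = |−221| / √221 = 221/√221.
Chord = 2√(r² − d²) = 2·√(221) = 2√221.

2√221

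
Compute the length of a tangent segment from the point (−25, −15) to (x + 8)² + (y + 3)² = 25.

With centre O = (−8, −3), |OP|² = 433 and r² = 25.
By the tangent–radius right angle, tangent length = √(|PO|² − r²) = √408 = 2√102.

2√102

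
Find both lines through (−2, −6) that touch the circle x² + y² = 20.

x − 2y = 10 and 2x + y = −10

Write the tangent as mx − y + (−6 − m·(−2)) = 0 and set its distance from the centre to 2√5:
[m·(2) − (6)]² = 20(m² + 1)
2m² + 3m − 2 = 0, so m = 1/2 or m = −2.
Through (−2, −6) these give x − 2y = 10 and 2x + y = −10.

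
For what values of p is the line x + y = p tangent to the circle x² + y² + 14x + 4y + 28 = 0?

p = −9 ± 5√2

Tangency holds when the distance from the centre (−7, −2) to the line equals the radius 5:
|1·(−7) + 1·(−2) − p| / √2 = 5
|p − (−9)| = 5√2.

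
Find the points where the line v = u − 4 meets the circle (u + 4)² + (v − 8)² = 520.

(−10, −14) and (18, 14)

Substitute v = u − 4:
2u² − 16u − 360 = 0  ⟹  u² − 8u − 180 = 0
u = 18 or u = −10, giving (18, 14) and (−10, −14).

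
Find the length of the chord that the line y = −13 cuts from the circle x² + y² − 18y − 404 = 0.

Substitute y = −13:
x² − 1 = 0
x = 1 or x = −1, giving (1, −13) and (−1, −13).
|(1, −13) − (−1, −13)| = √((2)² + (0)²) = 2.

2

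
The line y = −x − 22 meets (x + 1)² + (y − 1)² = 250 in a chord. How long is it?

4√2

From the line, y = −x − 22. Substituting:
2x² + 48x + 280 = 0  ⟹  x² + 24x + 140 = 0
x = −10 or x = −14, giving (−10, −12) and (−14, −8).
Chord length = distance between (−10, −12) and (−14, −8) = √32 = 4√2.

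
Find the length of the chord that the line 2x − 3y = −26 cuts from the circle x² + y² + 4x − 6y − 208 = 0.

8√13

Substitute y = (26 + 2x)/3:
13x² + 104x − 1664 = 0  ⟹  x² + 8x − 128 = 0
x = 8 or x = −16, giving (8, 14) and (−16, −2).
|(8, 14) − (−16, −2)| = √((24)² + (16)²) = 8√13.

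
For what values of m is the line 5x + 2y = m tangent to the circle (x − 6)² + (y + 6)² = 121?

Tangency holds when the distance from the centre (6, −6) to the line equals the radius 11:
|5·6 + 2·(−6) − m| / √29 = 11
|m − (18)| = 11√29.

m = 18 ± 11√29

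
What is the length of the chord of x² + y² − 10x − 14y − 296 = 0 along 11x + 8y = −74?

2√185

From the line, y = (−74 − 11x)/8. Substituting:
185x² + 2220x − 5180 = 0  ⟹  x² + 12x − 28 = 0
x = 2 or x = −14, giving (2, −12) and (−14, 10).
Chord length = distance between (2, −12) and (−14, 10) = √740 = 2√185.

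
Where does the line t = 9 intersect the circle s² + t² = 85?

(−2, 9) and (2, 9)

From the line, t = 9. Substituting:
s² − 4 = 0
s = 2 or s = −2, giving (2, 9) and (−2, 9).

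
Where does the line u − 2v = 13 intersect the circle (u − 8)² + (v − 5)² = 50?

(9, −2) and (13, 0)

Substitute v = (−13 + u)/2:
5u² − 110u + 585 = 0  ⟹  u² − 22u + 117 = 0
u = 13 or u = 9, giving (13, 0) and (9, −2).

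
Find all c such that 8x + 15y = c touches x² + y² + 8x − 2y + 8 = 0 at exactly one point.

Tangency holds when the distance from the centre (−4, 1) to the line equals the radius 3:
|8·(−4) + 15·1 − c| / √289 = 3
|c − (−17)| = 3·17, so c = 34 or c = −68.

c = −68 or c = 34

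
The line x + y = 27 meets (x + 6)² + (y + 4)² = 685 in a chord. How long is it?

From the line, y = −x + 27. Substituting:
2x² − 50x + 312 = 0  ⟹  x² − 25x + 156 = 0
x = 13 or x = 12, giving (13, 14) and (12, 15).
|(13, 14) − (12, 15)| = √((1)² + (−1)²) = √2.

√2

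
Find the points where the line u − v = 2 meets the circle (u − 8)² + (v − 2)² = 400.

Substitute v = u − 2:
2u² − 24u − 320 = 0  ⟹  u² − 12u − 160 = 0
u = 20 or u = −8, giving (20, 18) and (−8, −10).

(−8, −10) and (20, 18)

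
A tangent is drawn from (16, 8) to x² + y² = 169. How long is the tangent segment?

√151

Centre (0, 0), r² = 169. |PO|² = (16)² + (8)² = 320.
The tangent meets the radius at right angles, so tangent² = |PO|² − r² = 320 − 169 = 151.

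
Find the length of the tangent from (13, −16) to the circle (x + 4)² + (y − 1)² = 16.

√562

With centre O = (−4, 1), |OP|² = 578 and r² = 16.
Power of the point: PT² = |PO|² − r² = 562, so PT = √562.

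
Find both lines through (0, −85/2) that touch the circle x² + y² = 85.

Write the tangent as mx − y + (−85/2 − m·(0)) = 0 and set its distance from the centre to √85:
[m·(0) − (85/2)]² = 85(m² + 1)
4m² − 81 = 0, so m = 9/2 or m = −9/2.
Through (0, −85/2) these give 9x − 2y = 85 and 9x + 2y = −85.

9x − 2y = 85 and 9x + 2y = −85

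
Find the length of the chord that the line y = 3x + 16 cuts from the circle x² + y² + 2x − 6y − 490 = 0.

Substitute y = 3x + 16:
10x² + 80x − 330 = 0  ⟹  x² + 8x − 33 = 0
x = 3 or x = −11, giving (3, 25) and (−11, −17).
Chord length = distance between (3, 25) and (−11, −17) = √1960 = 14√10.

14√10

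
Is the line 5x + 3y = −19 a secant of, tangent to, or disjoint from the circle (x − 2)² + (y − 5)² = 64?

secant

d² = (5·2 + 3·5 − (−19))²/34 = 968/17; r² = 64.
Since d² < r², the line cuts the circle twice.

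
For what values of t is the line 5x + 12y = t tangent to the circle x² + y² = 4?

t = −26 or t = 26

For a tangent, require d(centre, line) = r = 2.
|5·0 + 12·0 − t| / √169 = 2
|t| = 2·13, so t = 26 or t = −26.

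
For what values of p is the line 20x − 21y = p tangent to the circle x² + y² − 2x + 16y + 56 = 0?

Tangency holds when the distance from the centre (1, −8) to the line equals the radius 3:
|20·1 − 21·(−8) − p| / √841 = 3
|p − (188)| = 3·29, so p = 275 or p = 101.

p = 101 or p = 275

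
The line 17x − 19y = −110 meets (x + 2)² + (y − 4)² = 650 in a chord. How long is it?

10√26

Centre (−2, 4), r² = 650. Perpendicular distance d from centre to line = |0| / √650 = 0/√650.
Chord = 2√(r² − d²) = 2·√(650) = 10√26.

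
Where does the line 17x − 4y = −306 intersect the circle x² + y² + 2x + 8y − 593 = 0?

Express y = (306 + 17x)/4 and substitute into the circle:
305x² + 10980x + 93940 = 0  ⟹  x² + 36x + 308 = 0
x = −14 or x = −22, giving (−14, 17) and (−22, −17).

(−22, −17) and (−14, 17)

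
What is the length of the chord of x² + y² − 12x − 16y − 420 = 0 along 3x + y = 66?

From the line, y = −3x + 66. Substituting:
10x² − 360x + 2880 = 0  ⟹  x² − 36x + 288 = 0
x = 24 or x = 12, giving (24, −6) and (12, 30).
Chord length = distance between (24, −6) and (12, 30) = √1440 = 12√10.

12√10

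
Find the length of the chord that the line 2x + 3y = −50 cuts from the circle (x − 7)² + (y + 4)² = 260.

4√13

From the line, y = (−50 − 2x)/3. Substituting:
13x² + 26x − 455 = 0  ⟹  x² + 2x − 35 = 0
x = 5 or x = −7, giving (5, −20) and (−7, −12).
Chord length = distance between (5, −20) and (−7, −12) = √208 = 4√13.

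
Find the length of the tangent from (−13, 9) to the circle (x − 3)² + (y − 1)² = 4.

2√79

With centre O = (3, 1), |OP|² = 320 and r² = 4.
The tangent meets the radius at right angles, so tangent² = |PO|² − r² = 320 − 4 = 316.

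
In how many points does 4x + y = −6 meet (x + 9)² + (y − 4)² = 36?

0

d² = (4·(−9) + 1·4 − (−6))²/17 = 676/17; r² = 36.
Since d² > r², the line lies outside the circle.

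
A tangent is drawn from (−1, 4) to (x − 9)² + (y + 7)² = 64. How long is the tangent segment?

The centre is (9, −7) and r = 8. The square of the distance from P to the centre is 100 + 121 = 221.
Power of the point: PT² = |PO|² − r² = 157, so PT = √157.

√157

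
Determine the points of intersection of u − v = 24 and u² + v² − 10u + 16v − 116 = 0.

(2, −22) and (19, −5)

From the line, v = u − 24. Substituting:
2u² − 42u + 76 = 0  ⟹  u² − 21u + 38 = 0
u = 19 or u = 2, giving (19, −5) and (2, −22).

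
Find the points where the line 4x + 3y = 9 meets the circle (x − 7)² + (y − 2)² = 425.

From the line, y = (9 − 4x)/3. Substituting:
25x² − 150x − 3375 = 0  ⟹  x² − 6x − 135 = 0
x = 15 or x = −9, giving (15, −17) and (−9, 15).

(−9, 15) and (15, −17)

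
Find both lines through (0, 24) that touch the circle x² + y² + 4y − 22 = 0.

5x − y = −24 and 5x + y = 24

Write the tangent as mx − y + (24 − m·(0)) = 0 and set its distance from the centre to √26:
(0m − (−26))² = 26(m² + 1)
m² − 25 = 0, so m = 5 or m = −5.
With m = 5: 5x − y = −24. With m = −5: 5x + y = 24.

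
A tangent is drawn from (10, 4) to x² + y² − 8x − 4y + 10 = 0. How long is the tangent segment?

√30

The centre is (4, 2) and r = √10. The square of the distance from P to the centre is 36 + 4 = 40.
By the tangent–radius right angle, tangent length = √(|PO|² − r²) = √30.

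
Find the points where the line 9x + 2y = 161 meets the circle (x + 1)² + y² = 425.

(15, 13) and (19, −5)

Express y = (161 − 9x)/2 and substitute into the circle:
85x² − 2890x + 24225 = 0  ⟹  x² − 34x + 285 = 0
x = 19 or x = 15, giving (19, −5) and (15, 13).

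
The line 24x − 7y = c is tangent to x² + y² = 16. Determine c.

c = −100 or c = 100

For a tangent, require d(centre, line) = r = 4.
|24·0 − 7·0 − c| / √625 = 4
|c| = 4·25, so c = 100 or c = −100.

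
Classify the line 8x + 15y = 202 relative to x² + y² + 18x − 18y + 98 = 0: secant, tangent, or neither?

neither

Substituting the line into the circle gives 289x² + 2978x + 8314 = 0.
Discriminant = (2978)² − 4·289·(8314) = −742500 < 0.
No real roots: the line does not meet the circle.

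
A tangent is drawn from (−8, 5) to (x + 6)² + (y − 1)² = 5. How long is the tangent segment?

√15

The centre is (−6, 1) and r = √5. The square of the distance from P to the centre is 4 + 16 = 20.
The tangent meets the radius at right angles, so tangent² = |PO|² − r² = 20 − 5 = 15.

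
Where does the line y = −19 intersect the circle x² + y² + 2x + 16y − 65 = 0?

(−4, −19) and (2, −19)

From the line, y = −19. Substituting:
x² + 2x − 8 = 0
x = 2 or x = −4, giving (2, −19) and (−4, −19).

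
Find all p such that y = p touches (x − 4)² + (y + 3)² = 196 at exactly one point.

For a tangent, require d(centre, line) = r = 14.
|0·4 + 1·(−3) − p| / √1 = 14
|p − (−3)| = 14, so p = 11 or p = −17.

p = −17 or p = 11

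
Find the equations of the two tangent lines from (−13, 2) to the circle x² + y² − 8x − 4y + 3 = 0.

x − 4y = −21 and x + 4y = −5

A line y − (2) = m(x − (−13)) is tangent when its distance from (4, 2) is √17:
(17m − (0))² = 17(m² + 1)
16m² − 1 = 0, so m = 1/4 or m = −1/4.
With m = 1/4: x − 4y = −21. With m = −1/4: x + 4y = −5.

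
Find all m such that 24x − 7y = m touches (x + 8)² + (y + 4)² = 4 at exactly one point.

Tangency holds when the distance from the centre (−8, −4) to the line equals the radius 2:
|24·(−8) − 7·(−4) − m| / √625 = 2
|m − (−164)| = 2·25, so m = −114 or m = −214.

m = −214 or m = −114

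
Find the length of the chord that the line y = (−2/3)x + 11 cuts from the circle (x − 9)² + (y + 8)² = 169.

Centre (9, −8), r² = 169. Perpendicular distance d from centre to line = |−39| / √13 = 39/√13.
Half the chord is √(r² − d²) = √(52), so the full chord is 4√13.

4√13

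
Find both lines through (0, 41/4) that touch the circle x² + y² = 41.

5x − 4y = −41 and 5x + 4y = 41

A line y − (41/4) = m(x − (0)) is tangent when its distance from (0, 0) is √41:
[m·(0) − (−41/4)]² = 41(m² + 1)
16m² − 25 = 0, so m = 5/4 or m = −5/4.
With m = 5/4: 5x − 4y = −41. With m = −5/4: 5x + 4y = 41.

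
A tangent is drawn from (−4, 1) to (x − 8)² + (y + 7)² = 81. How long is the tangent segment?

√127

Centre (8, −7), r² = 81. |PO|² = (−12)² + (8)² = 208.
By the tangent–radius right angle, tangent length = √(|PO|² − r²) = √127.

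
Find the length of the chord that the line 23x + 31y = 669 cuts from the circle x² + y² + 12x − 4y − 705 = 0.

Centre (−6, 2), r² = 745. Perpendicular distance d from centre to line = |−745| / √1490 = 745/√1490.
Half the chord is √(r² − d²) = √(745/2), so the full chord is √1490.

√1490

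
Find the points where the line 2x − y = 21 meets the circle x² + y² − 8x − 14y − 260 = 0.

(5, −11) and (19, 17)

From the line, y = 2x − 21. Substituting:
5x² − 120x + 475 = 0  ⟹  x² − 24x + 95 = 0
x = 19 or x = 5, giving (19, 17) and (5, −11).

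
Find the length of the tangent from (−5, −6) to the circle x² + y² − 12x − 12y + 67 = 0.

2√65

The centre is (6, 6) and r = √5. The square of the distance from P to the centre is 121 + 144 = 265.
The tangent meets the radius at right angles, so tangent² = |PO|² − r² = 265 − 5 = 260.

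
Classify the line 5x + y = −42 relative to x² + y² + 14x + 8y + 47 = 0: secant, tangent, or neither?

secant

Substituting the line into the circle gives 26x² + 394x + 1475 = 0.
Δ = 155236 − 153400 = 1836.
Two real roots: the line is a secant.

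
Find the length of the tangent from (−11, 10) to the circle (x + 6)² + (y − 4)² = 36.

5

Centre (−6, 4), r² = 36. |PO|² = (−5)² + (6)² = 61.
Power of the point: PT² = |PO|² − r² = 25, so PT = 5.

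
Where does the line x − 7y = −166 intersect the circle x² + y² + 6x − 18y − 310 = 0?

Substitute y = (166 + x)/7:
50x² + 500x − 8550 = 0  ⟹  x² + 10x − 171 = 0
x = 9 or x = −19, giving (9, 25) and (−19, 21).

(−19, 21) and (9, 25)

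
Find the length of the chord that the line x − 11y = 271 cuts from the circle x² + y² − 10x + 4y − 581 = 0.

Centre (5, −2), r² = 610. Perpendicular distance d from centre to line = |−244| / √122 = 244/√122.
Chord = 2√(r² − d²) = 2·√(122) = 2√122.

2√122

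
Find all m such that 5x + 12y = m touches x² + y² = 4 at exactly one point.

For a tangent, require d(centre, line) = r = 2.
|5·0 + 12·0 − m| / √169 = 2
|m| = 2·13, so m = 26 or m = −26.

m = −26 or m = 26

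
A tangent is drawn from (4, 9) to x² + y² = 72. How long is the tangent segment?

The centre is (0, 0) and r = 6√2. The square of the distance from P to the centre is 16 + 81 = 97.
The tangent meets the radius at right angles, so tangent² = |PO|² − r² = 97 − 72 = 25.

5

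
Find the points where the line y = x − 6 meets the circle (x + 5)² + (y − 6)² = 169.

(0, −6) and (7, 1)

Express y = x − 6 and substitute into the circle:
2x² − 14x = 0  ⟹  x² − 7x = 0
x = 7 or x = 0, giving (7, 1) and (0, −6).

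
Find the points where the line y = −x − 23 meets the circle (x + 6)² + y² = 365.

(−25, 2) and (−4, −19)

From the line, y = −x − 23. Substituting:
2x² + 58x + 200 = 0  ⟹  x² + 29x + 100 = 0
x = −4 or x = −25, giving (−4, −19) and (−25, 2).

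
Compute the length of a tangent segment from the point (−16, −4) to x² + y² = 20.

With centre O = (0, 0), |OP|² = 272 and r² = 20.
The tangent meets the radius at right angles, so tangent² = |PO|² − r² = 272 − 20 = 252.

6√7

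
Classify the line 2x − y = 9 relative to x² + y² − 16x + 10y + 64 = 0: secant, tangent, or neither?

neither

d² = (2·8 − 1·(−5) − (9))²/5 = 144/5; r² = 25.
Since d² > r², the line lies outside the circle.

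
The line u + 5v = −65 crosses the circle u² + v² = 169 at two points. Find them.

Express v = (−65 − u)/5 and substitute into the circle:
26u² + 130u = 0  ⟹  u² + 5u = 0
u = 0 or u = −5, giving (0, −13) and (−5, −12).

(−5, −12) and (0, −13)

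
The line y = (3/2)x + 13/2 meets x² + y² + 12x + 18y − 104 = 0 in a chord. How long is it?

Substitute y = (13 + 3x)/2:
13x² + 234x + 221 = 0  ⟹  x² + 18x + 17 = 0
x = −1 or x = −17, giving (−1, 5) and (−17, −19).
|(−1, 5) − (−17, −19)| = √((16)² + (24)²) = 8√13.

8√13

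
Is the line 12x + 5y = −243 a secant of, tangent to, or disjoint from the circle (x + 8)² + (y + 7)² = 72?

Centre (−8, −7), r² = 72. Distance² from centre to line = (112)²/169 = 12544/169.
Since d² > r², the line lies outside the circle.

disjoint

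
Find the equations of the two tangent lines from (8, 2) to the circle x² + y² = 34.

Let a tangent through (8, 2) have slope m. Its distance from (0, 0) must equal √34:
[m·(−8) − (−2)]² = 34(m² + 1)
15m² − 16m − 15 = 0, so m = 5/3 or m = −3/5.
With m = 5/3: 5x − 3y = 34. With m = −3/5: 3x + 5y = 34.

5x − 3y = 34 and 3x + 5y = 34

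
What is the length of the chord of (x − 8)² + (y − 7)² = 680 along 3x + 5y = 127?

8√34

From the line, y = (127 − 3x)/5. Substituting:
34x² − 952x − 6936 = 0  ⟹  x² − 28x − 204 = 0
x = 34 or x = −6, giving (34, 5) and (−6, 29).
Chord length = distance between (34, 5) and (−6, 29) = √2176 = 8√34.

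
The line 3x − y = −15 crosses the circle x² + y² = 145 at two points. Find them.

(−8, −9) and (−1, 12)

From the line, y = 3x + 15. Substituting:
10x² + 90x + 80 = 0  ⟹  x² + 9x + 8 = 0
x = −1 or x = −8, giving (−1, 12) and (−8, −9).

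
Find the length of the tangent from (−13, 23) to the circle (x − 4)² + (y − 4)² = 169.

With centre O = (4, 4), |OP|² = 650 and r² = 169.
By the tangent–radius right angle, tangent length = √(|PO|² − r²) = √481.

√481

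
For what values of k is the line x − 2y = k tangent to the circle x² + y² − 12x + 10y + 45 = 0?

Tangency holds when the distance from the centre (6, −5) to the line equals the radius 4:
|1·6 − 2·(−5) − k| / √5 = 4
|k − (16)| = 4√5.

k = 16 ± 4√5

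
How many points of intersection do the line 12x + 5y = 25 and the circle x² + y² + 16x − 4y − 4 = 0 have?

0

Substituting the line into the circle gives 169x² + 40x + 25 = 0.
Δ = 1600 − 16900 = −15300.
No real roots: the line does not meet the circle.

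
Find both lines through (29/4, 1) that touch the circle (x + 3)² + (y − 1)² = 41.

Let a tangent through (29/4, 1) have slope m. Its distance from (−3, 1) must equal √41:
(−41/4m − (0))² = 41(m² + 1)
25m² − 16 = 0, so m = 4/5 or m = −4/5.
With m = 4/5: 4x − 5y = 24. With m = −4/5: 4x + 5y = 34.

4x − 5y = 24 and 4x + 5y = 34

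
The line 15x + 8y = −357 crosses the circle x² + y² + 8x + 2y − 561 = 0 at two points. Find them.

From the line, y = (−357 − 15x)/8. Substituting:
289x² + 10982x + 85833 = 0  ⟹  x² + 38x + 297 = 0
x = −11 or x = −27, giving (−11, −24) and (−27, 6).

(−27, 6) and (−11, −24)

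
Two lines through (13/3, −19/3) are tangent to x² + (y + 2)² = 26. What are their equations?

Let a tangent through (13/3, −19/3) have slope m. Its distance from (0, −2) must equal √26:
(−13/3m − (13/3))² = 26(m² + 1)
5m² − 26m + 5 = 0, so m = 5 or m = 1/5.
With m = 5: 5x − y = 28. With m = 1/5: x − 5y = 36.

5x − y = 28 and x − 5y = 36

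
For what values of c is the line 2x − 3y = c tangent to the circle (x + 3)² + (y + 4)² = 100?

c = 6 ± 10√13

The line touches the circle iff its distance from (−3, −4) is 10:
|2·(−3) − 3·(−4) − c| / √13 = 10
|c − (6)| = 10√13.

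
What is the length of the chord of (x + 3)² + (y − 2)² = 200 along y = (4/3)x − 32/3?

20

From the line, y = (−32 + 4x)/3. Substituting:
25x² − 250x − 275 = 0  ⟹  x² − 10x − 11 = 0
x = 11 or x = −1, giving (11, 4) and (−1, −12).
Chord length = distance between (11, 4) and (−1, −12) = √400 = 20.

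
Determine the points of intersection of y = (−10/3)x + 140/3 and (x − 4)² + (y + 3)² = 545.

(8, 20) and (20, −20)

Express y = (140 − 10x)/3 and substitute into the circle:
109x² − 3052x + 17440 = 0  ⟹  x² − 28x + 160 = 0
x = 20 or x = 8, giving (20, −20) and (8, 20).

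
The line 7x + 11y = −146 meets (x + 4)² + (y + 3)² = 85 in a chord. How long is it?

The distance from (−4, −3) to the line is 85/√170, and r² = 85.
Half the chord is √(r² − d²) = √(85/2), so the full chord is √170.

√170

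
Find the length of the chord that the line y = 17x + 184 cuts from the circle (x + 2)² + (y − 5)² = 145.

From the line, y = 17x + 184. Substituting:
290x² + 6090x + 31900 = 0  ⟹  x² + 21x + 110 = 0
x = −10 or x = −11, giving (−10, 14) and (−11, −3).
Chord length = distance between (−10, 14) and (−11, −3) = √290 = √290.

√290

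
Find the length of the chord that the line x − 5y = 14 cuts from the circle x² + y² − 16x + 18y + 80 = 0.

The distance from (8, −9) to the line is 39/√26, and r² = 65.
Chord = 2√(r² − d²) = 2·√(13/2) = √26.

√26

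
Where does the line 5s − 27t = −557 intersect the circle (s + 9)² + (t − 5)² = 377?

From the line, t = (557 + 5s)/27. Substituting:
754s² + 17342s − 37700 = 0  ⟹  s² + 23s − 50 = 0
s = 2 or s = −25, giving (2, 21) and (−25, 16).

(−25, 16) and (2, 21)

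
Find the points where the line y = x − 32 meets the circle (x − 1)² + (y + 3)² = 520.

(7, −25) and (23, −9)

From the line, y = x − 32. Substituting:
2x² − 60x + 322 = 0  ⟹  x² − 30x + 161 = 0
x = 23 or x = 7, giving (23, −9) and (7, −25).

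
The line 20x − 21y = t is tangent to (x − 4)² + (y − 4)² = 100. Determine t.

For a tangent, require d(centre, line) = r = 10.
|20·4 − 21·4 − t| / √841 = 10
|t − (−4)| = 10·29, so t = 286 or t = −294.

t = −294 or t = 286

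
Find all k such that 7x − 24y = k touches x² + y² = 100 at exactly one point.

k = −250 or k = 250

The line touches the circle iff its distance from (0, 0) is 10:
|7·0 − 24·0 − k| / √625 = 10
|k| = 10·25, so k = 250 or k = −250.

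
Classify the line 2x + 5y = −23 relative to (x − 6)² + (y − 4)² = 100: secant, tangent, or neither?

Centre (6, 4), r² = 100. Distance² from centre to line = (55)²/29 = 3025/29.
Since d² > r², the line lies outside the circle.

neither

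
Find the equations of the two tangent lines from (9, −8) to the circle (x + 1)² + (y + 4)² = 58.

7x + 3y = 39 and 3x − 7y = 83

A line y − (−8) = m(x − (9)) is tangent when its distance from (−1, −4) is √58:
[m·(−10) − (4)]² = 58(m² + 1)
21m² + 40m − 21 = 0, so m = −7/3 or m = 3/7.
With m = −7/3: 7x + 3y = 39. With m = 3/7: 3x − 7y = 83.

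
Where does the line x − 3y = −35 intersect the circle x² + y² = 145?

Express y = (35 + x)/3 and substitute into the circle:
10x² + 70x − 80 = 0  ⟹  x² + 7x − 8 = 0
x = 1 or x = −8, giving (1, 12) and (−8, 9).

(−8, 9) and (1, 12)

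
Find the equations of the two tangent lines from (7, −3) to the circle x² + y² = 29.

5x + 2y = 29 and 2x − 5y = 29

A line y − (−3) = m(x − (7)) is tangent when its distance from (0, 0) is √29:
[m·(−7) − (3)]² = 29(m² + 1)
10m² + 21m − 10 = 0, so m = −5/2 or m = 2/5.
Through (7, −3) these give 5x + 2y = 29 and 2x − 5y = 29.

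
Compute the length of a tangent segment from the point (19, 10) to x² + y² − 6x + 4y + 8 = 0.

The centre is (3, −2) and r = √5. The square of the distance from P to the centre is 256 + 144 = 400.
Power of the point: PT² = |PO|² − r² = 395, so PT = √395.

√395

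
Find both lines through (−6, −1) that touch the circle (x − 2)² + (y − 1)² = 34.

3x + 5y = −23 and 5x − 3y = −27

Write the tangent as mx − y + (−1 − m·(−6)) = 0 and set its distance from the centre to √34:
(8m − (2))² = 34(m² + 1)
15m² − 16m − 15 = 0, so m = −3/5 or m = 5/3.
Through (−6, −1) these give 3x + 5y = −23 and 5x − 3y = −27.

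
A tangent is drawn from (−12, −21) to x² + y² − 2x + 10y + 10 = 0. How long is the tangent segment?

√409

With centre O = (1, −5), |OP|² = 425 and r² = 16.
Power of the point: PT² = |PO|² − r² = 409, so PT = √409.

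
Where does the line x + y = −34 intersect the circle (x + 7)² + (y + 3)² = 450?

(−28, −6) and (−10, −24)

Substitute y = −x − 34:
2x² + 76x + 560 = 0  ⟹  x² + 38x + 280 = 0
x = −10 or x = −28, giving (−10, −24) and (−28, −6).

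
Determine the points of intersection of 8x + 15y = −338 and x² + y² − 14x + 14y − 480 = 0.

Substitute y = (−338 − 8x)/15:
289x² + 578x − 64736 = 0  ⟹  x² + 2x − 224 = 0
x = 14 or x = −16, giving (14, −30) and (−16, −14).

(−16, −14) and (14, −30)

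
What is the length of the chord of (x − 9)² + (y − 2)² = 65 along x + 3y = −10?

The distance from (9, 2) to the line is 25/√10, and r² = 65.
Chord = 2√(r² − d²) = 2·√(5/2) = √10.

√10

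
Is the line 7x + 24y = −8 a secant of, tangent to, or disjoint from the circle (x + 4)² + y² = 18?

Substituting the line into the circle gives 625x² + 4720x − 1088 = 0.
Δ = 22278400 − (−2720000) = 24998400.
Two real roots: the line is a secant.

secant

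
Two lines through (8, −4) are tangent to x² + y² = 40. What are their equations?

x − 3y = 20 and 3x + y = 20

A line y − (−4) = m(x − (8)) is tangent when its distance from (0, 0) is 2√10:
[m·(−8) − (4)]² = 40(m² + 1)
3m² + 8m − 3 = 0, so m = 1/3 or m = −3.
Through (8, −4) these give x − 3y = 20 and 3x + y = 20.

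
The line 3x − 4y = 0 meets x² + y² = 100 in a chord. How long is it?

Centre (0, 0), r² = 100. Perpendicular distance d from centre to line = |0| / √25 = 0/√25.
Half the chord is √(r² − d²) = √(100), so the full chord is 20.

20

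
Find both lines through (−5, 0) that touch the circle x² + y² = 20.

A line y − (0) = m(x − (−5)) is tangent when its distance from (0, 0) is 2√5:
(5m − (0))² = 20(m² + 1)
m² − 4 = 0, so m = −2 or m = 2.
Through (−5, 0) these give 2x + y = −10 and 2x − y = −10.

2x + y = −10 and 2x − y = −10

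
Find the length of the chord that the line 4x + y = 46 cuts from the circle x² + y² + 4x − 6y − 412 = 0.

Express y = −4x + 46 and substitute into the circle:
17x² − 340x + 1428 = 0  ⟹  x² − 20x + 84 = 0
x = 14 or x = 6, giving (14, −10) and (6, 22).
Chord length = distance between (14, −10) and (6, 22) = √1088 = 8√17.

8√17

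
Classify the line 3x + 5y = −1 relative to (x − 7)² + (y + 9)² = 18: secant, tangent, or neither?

secant

d² = (3·7 + 5·(−9) − (−1))²/34 = 529/34; r² = 18.
Since d² < r², the line cuts the circle twice.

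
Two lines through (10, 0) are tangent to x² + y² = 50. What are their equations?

x + y = 10 and x − y = 10

A line y − (0) = m(x − (10)) is tangent when its distance from (0, 0) is 5√2:
[m·(−10) − (0)]² = 50(m² + 1)
m² − 1 = 0, so m = −1 or m = 1.
Through (10, 0) these give x + y = 10 and x − y = 10.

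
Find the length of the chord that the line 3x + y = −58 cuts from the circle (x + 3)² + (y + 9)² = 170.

2√10

Substitute y = −3x − 58:
10x² + 300x + 2240 = 0  ⟹  x² + 30x + 224 = 0
x = −14 or x = −16, giving (−14, −16) and (−16, −10).
|(−14, −16) − (−16, −10)| = √((2)² + (−6)²) = 2√10.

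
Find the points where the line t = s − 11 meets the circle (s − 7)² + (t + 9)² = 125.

(−3, −14) and (12, 1)

Express t = s − 11 and substitute into the circle:
2s² − 18s − 72 = 0  ⟹  s² − 9s − 36 = 0
s = 12 or s = −3, giving (12, 1) and (−3, −14).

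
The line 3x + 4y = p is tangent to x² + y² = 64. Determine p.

p = −40 or p = 40

Tangency holds when the distance from the centre (0, 0) to the line equals the radius 8:
|3·0 + 4·0 − p| / √25 = 8
|p| = 8·5, so p = 40 or p = −40.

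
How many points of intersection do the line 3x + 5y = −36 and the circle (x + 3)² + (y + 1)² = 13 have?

d² = (3·(−3) + 5·(−1) − (−36))²/34 = 242/17; r² = 13.
Since d² > r², the line lies outside the circle.

0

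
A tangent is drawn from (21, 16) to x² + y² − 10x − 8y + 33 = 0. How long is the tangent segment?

With centre O = (5, 4), |OP|² = 400 and r² = 8.
Power of the point: PT² = |PO|² − r² = 392, so PT = 14√2.

14√2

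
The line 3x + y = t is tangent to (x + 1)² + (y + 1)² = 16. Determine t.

t = −4 ± 4√10

Tangency holds when the distance from the centre (−1, −1) to the line equals the radius 4:
|3·(−1) + 1·(−1) − t| / √10 = 4
|t − (−4)| = 4√10.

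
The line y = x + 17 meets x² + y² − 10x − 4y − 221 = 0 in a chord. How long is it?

10√2

The distance from (5, 2) to the line is 20/√2, and r² = 250.
Chord = 2√(r² − d²) = 2·√(50) = 10√2.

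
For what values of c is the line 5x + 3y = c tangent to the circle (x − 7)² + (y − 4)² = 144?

c = 47 ± 12√34

For a tangent, require d(centre, line) = r = 12.
|5·7 + 3·4 − c| / √34 = 12
|c − (47)| = 12√34.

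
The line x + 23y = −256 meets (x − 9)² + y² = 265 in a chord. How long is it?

√530

Centre (9, 0), r² = 265. Perpendicular distance d from centre to line = |265| / √530 = 265/√530.
Chord = 2√(r² − d²) = 2·√(265/2) = √530.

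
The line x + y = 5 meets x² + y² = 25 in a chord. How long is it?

Express y = −x + 5 and substitute into the circle:
2x² − 10x = 0  ⟹  x² − 5x = 0
x = 5 or x = 0, giving (5, 0) and (0, 5).
|(5, 0) − (0, 5)| = √((5)² + (−5)²) = 5√2.

5√2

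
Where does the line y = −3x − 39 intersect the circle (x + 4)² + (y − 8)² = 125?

Substitute y = −3x − 39:
10x² + 290x + 2100 = 0  ⟹  x² + 29x + 210 = 0
x = −14 or x = −15, giving (−14, 3) and (−15, 6).

(−15, 6) and (−14, 3)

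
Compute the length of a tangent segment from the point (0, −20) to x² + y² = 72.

With centre O = (0, 0), |OP|² = 400 and r² = 72.
By the tangent–radius right angle, tangent length = √(|PO|² − r²) = √328 = 2√82.

2√82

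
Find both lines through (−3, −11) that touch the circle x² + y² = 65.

4x − 7y = 65 and 7x + 4y = −65

Let a tangent through (−3, −11) have slope m. Its distance from (0, 0) must equal √65:
(3m − (11))² = 65(m² + 1)
28m² + 33m − 28 = 0, so m = 4/7 or m = −7/4.
With m = 4/7: 4x − 7y = 65. With m = −7/4: 7x + 4y = −65.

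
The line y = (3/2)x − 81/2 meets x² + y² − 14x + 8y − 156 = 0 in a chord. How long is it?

2√13

Centre (7, −4), r² = 221. Perpendicular distance d from centre to line = |−52| / √13 = 52/√13.
Chord = 2√(r² − d²) = 2·√(13) = 2√13.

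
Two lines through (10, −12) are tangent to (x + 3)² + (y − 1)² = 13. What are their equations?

2x + 3y = −16 and 3x + 2y = 6

Write the tangent as mx − y + (−12 − m·(10)) = 0 and set its distance from the centre to √13:
(−13m − (13))² = 13(m² + 1)
6m² + 13m + 6 = 0, so m = −2/3 or m = −3/2.
With m = −2/3: 2x + 3y = −16. With m = −3/2: 3x + 2y = 6.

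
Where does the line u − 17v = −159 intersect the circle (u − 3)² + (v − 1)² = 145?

(−6, 9) and (11, 10)

Substitute v = (159 + u)/17:
290u² − 1450u − 19140 = 0  ⟹  u² − 5u − 66 = 0
u = 11 or u = −6, giving (11, 10) and (−6, 9).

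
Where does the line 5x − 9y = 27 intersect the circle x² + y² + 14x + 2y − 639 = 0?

Express y = (−27 + 5x)/9 and substitute into the circle:
106x² + 954x − 51516 = 0  ⟹  x² + 9x − 486 = 0
x = 18 or x = −27, giving (18, 7) and (−27, −18).

(−27, −18) and (18, 7)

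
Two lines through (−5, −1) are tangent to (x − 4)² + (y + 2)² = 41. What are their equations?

5x + 4y = −29 and 4x − 5y = −15

Write the tangent as mx − y + (−1 − m·(−5)) = 0 and set its distance from the centre to √41:
[m·(9) − (−1)]² = 41(m² + 1)
20m² + 9m − 20 = 0, so m = −5/4 or m = 4/5.
With m = −5/4: 5x + 4y = −29. With m = 4/5: 4x − 5y = −15.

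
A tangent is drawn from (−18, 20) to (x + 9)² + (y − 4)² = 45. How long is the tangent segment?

2√73

With centre O = (−9, 4), |OP|² = 337 and r² = 45.
Power of the point: PT² = |PO|² − r² = 292, so PT = 2√73.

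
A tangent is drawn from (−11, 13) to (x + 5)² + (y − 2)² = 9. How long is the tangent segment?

2√37

With centre O = (−5, 2), |OP|² = 157 and r² = 9.
By the tangent–radius right angle, tangent length = √(|PO|² − r²) = √148 = 2√37.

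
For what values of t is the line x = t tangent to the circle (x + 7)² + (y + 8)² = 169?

t = −20 or t = 6

Tangency holds when the distance from the centre (−7, −8) to the line equals the radius 13:
|1·(−7) + 0·(−8) − t| / √1 = 13
|t − (−7)| = 13, so t = 6 or t = −20.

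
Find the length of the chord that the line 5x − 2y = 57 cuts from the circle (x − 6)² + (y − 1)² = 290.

The distance from (6, 1) to the line is 29/√29, and r² = 290.
Chord = 2√(r² − d²) = 2·√(261) = 6√29.

6√29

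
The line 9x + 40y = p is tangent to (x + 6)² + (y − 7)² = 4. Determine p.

Tangency holds when the distance from the centre (−6, 7) to the line equals the radius 2:
|9·(−6) + 40·7 − p| / √1681 = 2
|p − (226)| = 2·41, so p = 308 or p = 144.

p = 144 or p = 308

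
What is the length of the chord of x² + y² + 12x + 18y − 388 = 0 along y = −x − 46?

7√2

Centre (−6, −9), r² = 505. Perpendicular distance d from centre to line = |31| / √2 = 31/√2.
Half the chord is √(r² − d²) = √(49/2), so the full chord is 7√2.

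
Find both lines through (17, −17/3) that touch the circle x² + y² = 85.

7x + 6y = 85 and 2x − 9y = 85

Let a tangent through (17, −17/3) have slope m. Its distance from (0, 0) must equal √85:
[m·(−17) − (17/3)]² = 85(m² + 1)
54m² + 51m − 14 = 0, so m = −7/6 or m = 2/9.
Through (17, −17/3) these give 7x + 6y = 85 and 2x − 9y = 85.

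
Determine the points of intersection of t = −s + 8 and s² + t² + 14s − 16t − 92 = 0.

(−13, 21) and (6, 2)

Express t = −s + 8 and substitute into the circle:
2s² + 14s − 156 = 0  ⟹  s² + 7s − 78 = 0
s = 6 or s = −13, giving (6, 2) and (−13, 21).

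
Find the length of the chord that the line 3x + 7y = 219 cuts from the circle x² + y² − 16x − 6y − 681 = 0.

Centre (8, 3), r² = 754. Perpendicular distance d from centre to line = |−174| / √58 = 174/√58.
Chord = 2√(r² − d²) = 2·√(232) = 4√58.

4√58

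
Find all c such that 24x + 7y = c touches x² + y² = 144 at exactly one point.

c = −300 or c = 300

The line touches the circle iff its distance from (0, 0) is 12:
|24·0 + 7·0 − c| / √625 = 12
|c| = 12·25, so c = 300 or c = −300.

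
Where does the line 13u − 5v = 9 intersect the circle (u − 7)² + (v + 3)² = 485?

(−7, −20) and (8, 19)

Substitute v = (−9 + 13u)/5:
194u² − 194u − 10864 = 0  ⟹  u² − u − 56 = 0
u = 8 or u = −7, giving (8, 19) and (−7, −20).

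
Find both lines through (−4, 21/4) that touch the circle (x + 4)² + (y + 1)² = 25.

3x + 4y = 9 and 3x − 4y = −33

A line y − (21/4) = m(x − (−4)) is tangent when its distance from (−4, −1) is 5:
(0m − (−25/4))² = 25(m² + 1)
16m² − 9 = 0, so m = −3/4 or m = 3/4.
With m = −3/4: 3x + 4y = 9. With m = 3/4: 3x − 4y = −33.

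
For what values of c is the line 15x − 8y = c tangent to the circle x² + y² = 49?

c = −119 or c = 119

The line touches the circle iff its distance from (0, 0) is 7:
|15·0 − 8·0 − c| / √289 = 7
|c| = 7·17, so c = 119 or c = −119.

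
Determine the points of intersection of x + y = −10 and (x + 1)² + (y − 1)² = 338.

From the line, y = −x − 10. Substituting:
2x² + 24x − 216 = 0  ⟹  x² + 12x − 108 = 0
x = 6 or x = −18, giving (6, −16) and (−18, 8).

(−18, 8) and (6, −16)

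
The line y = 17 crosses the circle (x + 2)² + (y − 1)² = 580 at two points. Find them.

(−20, 17) and (16, 17)

From the line, y = 17. Substituting:
x² + 4x − 320 = 0
x = 16 or x = −20, giving (16, 17) and (−20, 17).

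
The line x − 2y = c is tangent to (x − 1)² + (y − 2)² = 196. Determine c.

c = −3 ± 14√5

The line touches the circle iff its distance from (1, 2) is 14:
|1·1 − 2·2 − c| / √5 = 14
|c − (−3)| = 14√5.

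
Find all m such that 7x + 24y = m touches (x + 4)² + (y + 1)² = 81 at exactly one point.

For a tangent, require d(centre, line) = r = 9.
|7·(−4) + 24·(−1) − m| / √625 = 9
|m − (−52)| = 9·25, so m = 173 or m = −277.

m = −277 or m = 173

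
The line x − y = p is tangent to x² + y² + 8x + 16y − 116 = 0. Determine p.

For a tangent, require d(centre, line) = r = 14.
|1·(−4) − 1·(−8) − p| / √2 = 14
|p − (4)| = 14√2.

p = 4 ± 14√2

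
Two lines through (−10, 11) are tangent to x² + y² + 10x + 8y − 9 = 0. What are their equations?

7x − y = −81 and x + y = 1

Let a tangent through (−10, 11) have slope m. Its distance from (−5, −4) must equal 5√2:
[m·(5) − (−15)]² = 50(m² + 1)
m² − 6m − 7 = 0, so m = 7 or m = −1.
Through (−10, 11) these give 7x − y = −81 and x + y = 1.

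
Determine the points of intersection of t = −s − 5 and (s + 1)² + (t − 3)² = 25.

Substitute t = −s − 5:
2s² + 18s + 40 = 0  ⟹  s² + 9s + 20 = 0
s = −4 or s = −5, giving (−4, −1) and (−5, 0).

(−5, 0) and (−4, −1)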